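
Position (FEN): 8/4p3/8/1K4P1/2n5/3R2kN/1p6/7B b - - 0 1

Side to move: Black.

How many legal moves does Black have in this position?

Black to move; king on g3.
In check: yes, from the white rook on d3.
Legal moves: Kh4, Kg4, Kh2, Ne3.
Count: 4.

4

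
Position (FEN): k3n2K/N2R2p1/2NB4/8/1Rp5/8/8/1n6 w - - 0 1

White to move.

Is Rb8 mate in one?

yes

After Rb8: black king on a8; in check: yes, from the white rook on b8.
King squares — a7: attacked by Nc6; b7: attacked by Rd7; b8: attacked by Nc6.
Black has no legal moves → checkmate.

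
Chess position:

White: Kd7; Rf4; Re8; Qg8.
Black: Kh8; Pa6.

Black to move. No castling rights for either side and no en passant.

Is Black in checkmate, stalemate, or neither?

Black to move; black king on h8.
In check: yes, from the white queen on g8.
King squares — g7: attacked by Qg8; h7: attacked by Qg8; g8: attacked by Re8.
Legal moves for Black: none.
In check with no legal moves → checkmate.

checkmate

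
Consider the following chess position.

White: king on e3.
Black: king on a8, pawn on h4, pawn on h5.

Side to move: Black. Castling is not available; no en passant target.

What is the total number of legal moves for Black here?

Black to move; king on a8.
In check: no.
Legal moves: Kb8, Kb7, Ka7, h3.
Count: 4.

4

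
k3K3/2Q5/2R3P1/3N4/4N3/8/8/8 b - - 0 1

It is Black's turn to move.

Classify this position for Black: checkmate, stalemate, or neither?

stalemate

Black to move; black king on a8.
In check: no.
King squares — a7: attacked by Qc7; b7: attacked by Qc7; b8: attacked by Qc7.
Legal moves for Black: none.
Not in check and no legal moves → stalemate.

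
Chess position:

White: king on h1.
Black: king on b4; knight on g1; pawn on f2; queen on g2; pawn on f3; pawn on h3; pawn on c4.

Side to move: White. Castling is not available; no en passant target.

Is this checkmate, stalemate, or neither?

White to move; white king on h1.
In check: yes, from the black queen on g2.
King squares — g1: attacked by Pf2; g2: attacked by Pf3; h2: attacked by Qg2.
Legal moves for White: none.
In check with no legal moves → checkmate.

checkmate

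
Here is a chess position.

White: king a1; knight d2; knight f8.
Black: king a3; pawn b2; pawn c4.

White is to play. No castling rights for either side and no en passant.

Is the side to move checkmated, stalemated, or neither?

neither

White to move; white king on a1.
In check: yes, from the black pawn on b2.
Legal moves for White: Kb1.
White is in check but has 1 legal move → neither.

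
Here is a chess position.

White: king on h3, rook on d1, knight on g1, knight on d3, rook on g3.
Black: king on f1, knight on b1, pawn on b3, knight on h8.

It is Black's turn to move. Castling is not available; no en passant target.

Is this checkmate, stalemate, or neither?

checkmate

Black to move; black king on f1.
In check: yes, from the white rook on d1.
King squares — e1: attacked by Rd1; g1: attacked by Rd1; e2: attacked by Ng1; f2: attacked by Nd3; g2: attacked by Rg3.
Legal moves for Black: none.
In check with no legal moves → checkmate.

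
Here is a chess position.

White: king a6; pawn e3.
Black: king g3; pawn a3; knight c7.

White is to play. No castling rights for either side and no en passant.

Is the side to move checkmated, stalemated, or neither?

White to move; white king on a6.
In check: yes, from the black knight on c7.
Legal moves for White: Kb7, Ka7, Kb6, Ka5.
White is in check but has 4 legal moves → neither.

neither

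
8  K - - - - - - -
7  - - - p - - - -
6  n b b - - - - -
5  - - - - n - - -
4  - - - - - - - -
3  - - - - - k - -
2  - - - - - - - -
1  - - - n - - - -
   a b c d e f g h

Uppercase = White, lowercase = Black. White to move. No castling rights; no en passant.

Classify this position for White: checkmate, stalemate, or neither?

White to move; white king on a8.
In check: yes, from the black bishop on c6.
King squares — a7: attacked by Bb6; b7: attacked by Bc6; b8: attacked by Na6.
Legal moves for White: none.
In check with no legal moves → checkmate.

checkmate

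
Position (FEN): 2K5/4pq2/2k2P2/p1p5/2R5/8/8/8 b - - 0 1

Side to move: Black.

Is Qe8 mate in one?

After Qe8: white king on c8; in check: yes, from the black queen on e8.
King squares — b7: attacked by Kc6; c7: attacked by Kc6; d7: attacked by Kc6; b8: attacked by Qe8; d8: attacked by Qe8.
White has no legal moves → checkmate.

yes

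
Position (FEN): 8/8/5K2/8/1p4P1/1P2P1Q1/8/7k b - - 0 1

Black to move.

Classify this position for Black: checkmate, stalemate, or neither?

Black to move; black king on h1.
In check: no.
King squares — g1: attacked by Qg3; g2: attacked by Qg3; h2: attacked by Qg3.
Legal moves for Black: none.
Not in check and no legal moves → stalemate.

stalemate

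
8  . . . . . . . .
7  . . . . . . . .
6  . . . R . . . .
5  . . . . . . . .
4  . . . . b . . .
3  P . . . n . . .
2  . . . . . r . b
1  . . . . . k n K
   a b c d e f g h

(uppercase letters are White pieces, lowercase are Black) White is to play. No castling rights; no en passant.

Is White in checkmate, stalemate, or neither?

White to move; white king on h1.
In check: yes, from the black bishop on e4.
King squares — g1: attacked by Kf1; g2: attacked by Kf1; h2: attacked by Rf2.
Legal moves for White: none.
In check with no legal moves → checkmate.

checkmate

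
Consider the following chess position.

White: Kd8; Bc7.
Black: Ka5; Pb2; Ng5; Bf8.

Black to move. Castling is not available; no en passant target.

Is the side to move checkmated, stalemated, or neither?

Black to move; black king on a5.
In check: yes, from the white bishop on c7.
Legal moves for Black: Ka6, Kb5, Kb4, Ka4.
Black is in check but has 4 legal moves → neither.

neither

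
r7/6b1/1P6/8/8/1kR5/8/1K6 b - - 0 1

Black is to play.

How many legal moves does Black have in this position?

4

Black to move; king on b3.
In check: yes, from the white rook on c3.
Legal moves: Kb4, Ka4, Kxc3, Bxc3.
Count: 4.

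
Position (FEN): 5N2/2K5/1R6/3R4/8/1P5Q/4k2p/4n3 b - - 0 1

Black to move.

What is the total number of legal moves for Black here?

Black to move; king on e2.
In check: no.
Legal moves: Kf2, Nf3, Nd3, Ng2, Nc2, h1=Q, h1=R, h1=B, h1=N.
Count: 9.

9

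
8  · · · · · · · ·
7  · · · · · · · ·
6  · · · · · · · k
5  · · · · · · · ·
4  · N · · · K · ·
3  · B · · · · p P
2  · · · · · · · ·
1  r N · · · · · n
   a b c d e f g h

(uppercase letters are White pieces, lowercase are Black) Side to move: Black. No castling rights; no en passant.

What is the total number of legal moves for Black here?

14

Black to move; king on h6.
In check: no.
Legal moves: Kh7, Kg7, Kg6, Kh5, Nf2, Ra8, Ra7, Ra6, Ra5, Ra4, Ra3, Ra2, Rxb1, g2.
Count: 14.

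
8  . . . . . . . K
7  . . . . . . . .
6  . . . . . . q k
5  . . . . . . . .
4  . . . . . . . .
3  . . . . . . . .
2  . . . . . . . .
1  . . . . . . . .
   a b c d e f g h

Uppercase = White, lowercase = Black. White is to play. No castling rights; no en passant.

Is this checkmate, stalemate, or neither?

White to move; white king on h8.
In check: no.
King squares — g7: attacked by Qg6; h7: attacked by Qg6; g8: attacked by Qg6.
Legal moves for White: none.
Not in check and no legal moves → stalemate.

stalemate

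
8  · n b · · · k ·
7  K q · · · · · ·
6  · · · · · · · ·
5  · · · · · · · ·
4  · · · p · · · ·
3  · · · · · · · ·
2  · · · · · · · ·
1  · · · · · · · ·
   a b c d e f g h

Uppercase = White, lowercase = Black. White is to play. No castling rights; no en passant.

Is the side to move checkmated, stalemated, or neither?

White to move; white king on a7.
In check: yes, from the black queen on b7.
King squares — a6: attacked by Qb7; b6: attacked by Qb7; b7: attacked by Bc8; a8: attacked by Qb7; b8: attacked by Qb7.
Legal moves for White: none.
In check with no legal moves → checkmate.

checkmate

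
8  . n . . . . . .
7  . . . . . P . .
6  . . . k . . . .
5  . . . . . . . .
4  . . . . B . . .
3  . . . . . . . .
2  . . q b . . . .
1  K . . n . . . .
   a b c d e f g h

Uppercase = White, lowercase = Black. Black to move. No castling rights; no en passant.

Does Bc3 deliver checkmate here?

yes

After Bc3: white king on a1; in check: yes, from the black bishop on c3.
King squares — b1: attacked by Qc2; a2: attacked by Qc2; b2: attacked by Nd1.
White has no legal moves → checkmate.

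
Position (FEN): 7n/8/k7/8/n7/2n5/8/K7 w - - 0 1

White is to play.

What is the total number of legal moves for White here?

0

White to move; king on a1.
In check: no.
Legal moves: none.
Count: 0.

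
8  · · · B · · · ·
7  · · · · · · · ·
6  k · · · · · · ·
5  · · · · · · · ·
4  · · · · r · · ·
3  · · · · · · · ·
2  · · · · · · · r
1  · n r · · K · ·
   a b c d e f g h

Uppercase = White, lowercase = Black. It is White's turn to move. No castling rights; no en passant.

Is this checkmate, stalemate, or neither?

checkmate

White to move; white king on f1.
In check: yes, from the black rook on c1.
King squares — e1: attacked by Rc1; g1: attacked by Rc1; e2: attacked by Rh2; f2: attacked by Rh2; g2: attacked by Rh2.
Legal moves for White: none.
In check with no legal moves → checkmate.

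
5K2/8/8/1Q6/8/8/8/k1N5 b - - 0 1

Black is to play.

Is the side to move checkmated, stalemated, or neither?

stalemate

Black to move; black king on a1.
In check: no.
King squares — b1: attacked by Qb5; a2: attacked by Nc1; b2: attacked by Qb5.
Legal moves for Black: none.
Not in check and no legal moves → stalemate.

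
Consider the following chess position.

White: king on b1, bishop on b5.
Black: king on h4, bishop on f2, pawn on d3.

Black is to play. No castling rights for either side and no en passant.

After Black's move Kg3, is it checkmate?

After Kg3: white king on b1; in check: no.
White is not in check, so this cannot be checkmate.

no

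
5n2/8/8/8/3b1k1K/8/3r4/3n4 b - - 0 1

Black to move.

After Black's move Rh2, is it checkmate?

yes

After Rh2: white king on h4; in check: yes, from the black rook on h2.
King squares — g3: attacked by Kf4; h3: attacked by Rh2; g4: attacked by Kf4; g5: attacked by Kf4; h5: attacked by Rh2.
White has no legal moves → checkmate.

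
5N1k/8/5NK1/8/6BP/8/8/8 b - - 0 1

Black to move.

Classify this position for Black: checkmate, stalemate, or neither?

stalemate

Black to move; black king on h8.
In check: no.
King squares — g7: attacked by Kg6; h7: attacked by Nf6; g8: attacked by Nf6.
Legal moves for Black: none.
Not in check and no legal moves → stalemate.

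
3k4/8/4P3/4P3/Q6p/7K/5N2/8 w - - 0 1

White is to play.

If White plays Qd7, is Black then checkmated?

After Qd7: black king on d8; in check: yes, from the white queen on d7.
King squares — c7: attacked by Qd7; d7: attacked by Pe6; e7: attacked by Qd7; c8: attacked by Qd7; e8: attacked by Qd7.
Black has no legal moves → checkmate.

yes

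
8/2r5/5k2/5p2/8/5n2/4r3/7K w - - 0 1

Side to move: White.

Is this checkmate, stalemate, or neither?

White to move; white king on h1.
In check: no.
King squares — g1: attacked by Nf3; g2: attacked by Re2; h2: attacked by Re2.
Legal moves for White: none.
Not in check and no legal moves → stalemate.

stalemate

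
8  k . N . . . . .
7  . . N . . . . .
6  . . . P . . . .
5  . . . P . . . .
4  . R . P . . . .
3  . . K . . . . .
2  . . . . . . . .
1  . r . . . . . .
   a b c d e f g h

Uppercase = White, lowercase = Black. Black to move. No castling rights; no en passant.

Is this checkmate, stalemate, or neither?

Black to move; black king on a8.
In check: yes, from the white knight on c7.
King squares — a7: attacked by Nc8; b7: attacked by Rb4; b8: attacked by Rb4.
Legal moves for Black: none.
In check with no legal moves → checkmate.

checkmate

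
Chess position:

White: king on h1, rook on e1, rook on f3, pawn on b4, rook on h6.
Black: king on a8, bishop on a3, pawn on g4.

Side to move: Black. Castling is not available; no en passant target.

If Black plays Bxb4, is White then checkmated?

After Bxb4: white king on h1; in check: no.
White is not in check, so this cannot be checkmate.

no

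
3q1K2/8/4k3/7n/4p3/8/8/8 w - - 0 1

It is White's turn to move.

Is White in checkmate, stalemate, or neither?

White to move; white king on f8.
In check: yes, from the black queen on d8.
King squares — e7: attacked by Ke6; f7: attacked by Ke6; g7: attacked by Nh5; e8: attacked by Qd8; g8: attacked by Qd8.
Legal moves for White: none.
In check with no legal moves → checkmate.

checkmate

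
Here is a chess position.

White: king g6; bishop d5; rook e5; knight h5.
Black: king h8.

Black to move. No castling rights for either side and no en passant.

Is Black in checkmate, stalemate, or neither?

stalemate

Black to move; black king on h8.
In check: no.
King squares — g7: attacked by Nh5; h7: attacked by Kg6; g8: attacked by Bd5.
Legal moves for Black: none.
Not in check and no legal moves → stalemate.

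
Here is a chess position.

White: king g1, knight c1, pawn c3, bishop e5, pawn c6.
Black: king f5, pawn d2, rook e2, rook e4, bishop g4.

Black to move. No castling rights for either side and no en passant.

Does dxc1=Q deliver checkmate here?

After dxc1=Q: white king on g1; in check: yes, from the black queen on c1.
King squares — f1: attacked by Qc1; h1: attacked by Qc1; f2: attacked by Re2; g2: attacked by Re2; h2: attacked by Re2.
White has no legal moves → checkmate.

yes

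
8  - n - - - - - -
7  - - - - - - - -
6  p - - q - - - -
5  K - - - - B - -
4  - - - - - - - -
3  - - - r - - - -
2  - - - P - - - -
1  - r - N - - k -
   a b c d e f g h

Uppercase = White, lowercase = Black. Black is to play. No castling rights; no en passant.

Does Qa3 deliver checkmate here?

After Qa3: white king on a5; in check: yes, from the black queen on a3.
King squares — a4: attacked by Qa3; b4: attacked by Rb1; b5: attacked by Rb1; a6: attacked by Qa3; b6: attacked by Rb1.
White has no legal moves → checkmate.

yes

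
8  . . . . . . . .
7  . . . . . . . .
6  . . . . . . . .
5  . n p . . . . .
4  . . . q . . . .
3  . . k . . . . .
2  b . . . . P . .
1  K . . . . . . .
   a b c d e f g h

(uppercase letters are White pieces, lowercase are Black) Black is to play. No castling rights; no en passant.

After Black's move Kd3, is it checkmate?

After Kd3: white king on a1; in check: yes, from the black queen on d4.
White has 1 legal reply: Kxa2.
In check but a legal move exists → not checkmate.

no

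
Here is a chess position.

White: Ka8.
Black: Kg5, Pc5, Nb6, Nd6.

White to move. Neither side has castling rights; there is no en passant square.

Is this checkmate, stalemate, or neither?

neither

White to move; white king on a8.
In check: yes, from the black knight on b6.
Legal moves for White: Kb8, Ka7.
White is in check but has 2 legal moves → neither.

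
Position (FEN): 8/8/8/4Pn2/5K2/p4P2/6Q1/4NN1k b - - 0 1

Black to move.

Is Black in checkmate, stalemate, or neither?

checkmate

Black to move; black king on h1.
In check: yes, from the white queen on g2.
King squares — g1: attacked by Qg2; g2: attacked by Ne1; h2: attacked by Nf1.
Legal moves for Black: none.
In check with no legal moves → checkmate.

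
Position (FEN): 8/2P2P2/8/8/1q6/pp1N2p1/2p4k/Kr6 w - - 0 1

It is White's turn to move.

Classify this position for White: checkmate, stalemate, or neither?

White to move; white king on a1.
In check: yes, from the black rook on b1.
King squares — b1: attacked by Pc2; a2: attacked by Pb3; b2: attacked by Rb1.
Legal moves for White: none.
In check with no legal moves → checkmate.

checkmate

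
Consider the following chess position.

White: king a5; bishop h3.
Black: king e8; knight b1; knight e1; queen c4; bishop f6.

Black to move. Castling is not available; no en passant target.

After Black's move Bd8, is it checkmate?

After Bd8: white king on a5; in check: yes, from the black bishop on d8.
King squares — a4: attacked by Qc4; b4: attacked by Qc4; b5: attacked by Qc4; a6: attacked by Qc4; b6: attacked by Bd8.
White has no legal moves → checkmate.

yes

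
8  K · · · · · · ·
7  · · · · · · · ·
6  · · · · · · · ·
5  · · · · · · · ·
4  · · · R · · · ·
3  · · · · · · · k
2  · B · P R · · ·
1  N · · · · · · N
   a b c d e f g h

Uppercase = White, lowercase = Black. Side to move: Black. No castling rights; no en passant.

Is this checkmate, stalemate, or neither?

Black to move; black king on h3.
In check: no.
King squares — g2: attacked by Re2; h2: attacked by Re2; g3: attacked by Nh1; g4: attacked by Rd4; h4: attacked by Rd4.
Legal moves for Black: none.
Not in check and no legal moves → stalemate.

stalemate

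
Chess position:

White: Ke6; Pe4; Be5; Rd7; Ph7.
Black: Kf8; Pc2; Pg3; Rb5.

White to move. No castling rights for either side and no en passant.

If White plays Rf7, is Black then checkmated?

no

After Rf7: black king on f8; in check: yes, from the white rook on f7.
Black has 1 legal reply: Ke8.
In check but a legal move exists → not checkmate.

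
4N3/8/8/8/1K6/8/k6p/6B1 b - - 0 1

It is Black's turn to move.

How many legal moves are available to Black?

11

Black to move; king on a2.
In check: no.
Legal moves: Kb2, Kb1, Ka1, hxg1=Q, hxg1=R, hxg1=B, hxg1=N, h1=Q, h1=R, h1=B, h1=N.
Count: 11.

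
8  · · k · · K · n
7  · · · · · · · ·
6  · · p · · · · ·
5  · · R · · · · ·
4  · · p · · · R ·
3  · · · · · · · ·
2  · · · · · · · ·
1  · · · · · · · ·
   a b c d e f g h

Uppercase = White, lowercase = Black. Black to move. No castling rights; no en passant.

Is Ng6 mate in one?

no

After Ng6: white king on f8; in check: yes, from the black knight on g6.
White has 5 legal replies: Kg8, Ke8, Kg7, Kf7, Rxg6.
In check but a legal move exists → not checkmate.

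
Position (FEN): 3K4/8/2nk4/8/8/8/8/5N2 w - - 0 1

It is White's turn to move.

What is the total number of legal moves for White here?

2

White to move; king on d8.
In check: yes, from the black knight on c6.
Legal moves: Ke8, Kc8.
Count: 2.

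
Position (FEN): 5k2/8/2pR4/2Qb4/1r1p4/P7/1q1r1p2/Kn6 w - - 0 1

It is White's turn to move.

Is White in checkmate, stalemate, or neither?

White to move; white king on a1.
In check: yes, from the black queen on b2.
King squares — b1: attacked by Qb2; a2: attacked by Qb2; b2: attacked by Rd2.
Legal moves for White: none.
In check with no legal moves → checkmate.

checkmate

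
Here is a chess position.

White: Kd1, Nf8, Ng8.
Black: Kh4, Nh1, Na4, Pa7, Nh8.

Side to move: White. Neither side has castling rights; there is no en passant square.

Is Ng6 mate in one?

After Ng6: black king on h4; in check: yes, from the white knight on g6.
Black has 6 legal replies: Kh5, Kg5, Kg4, Kh3, Kg3, Nxg6.
In check but a legal move exists → not checkmate.

no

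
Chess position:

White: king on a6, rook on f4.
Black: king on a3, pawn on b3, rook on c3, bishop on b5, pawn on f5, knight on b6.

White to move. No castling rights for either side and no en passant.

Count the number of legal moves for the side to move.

5

White to move; king on a6.
In check: yes, from the black bishop on b5.
Legal moves: Kb7, Ka7, Kxb6, Kxb5, Ka5.
Count: 5.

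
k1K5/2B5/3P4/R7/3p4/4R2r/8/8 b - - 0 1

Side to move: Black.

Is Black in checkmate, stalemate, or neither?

Black to move; black king on a8.
In check: yes, from the white rook on a5.
King squares — a7: attacked by Ra5; b7: attacked by Kc8; b8: attacked by Bc7.
Legal moves for Black: none.
In check with no legal moves → checkmate.

checkmate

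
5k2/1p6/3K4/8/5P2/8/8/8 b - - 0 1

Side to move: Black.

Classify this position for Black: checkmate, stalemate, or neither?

Black to move; black king on f8.
In check: no.
Legal moves for Black: Kg8, Ke8, Kg7, Kf7, b6, b5.
Black has 6 legal moves and is not in check → neither.

neither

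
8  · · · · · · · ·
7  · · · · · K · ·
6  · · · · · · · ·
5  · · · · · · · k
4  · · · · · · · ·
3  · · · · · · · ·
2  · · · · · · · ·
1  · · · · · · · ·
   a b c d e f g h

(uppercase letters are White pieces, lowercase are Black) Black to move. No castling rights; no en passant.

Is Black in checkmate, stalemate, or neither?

neither

Black to move; black king on h5.
In check: no.
Legal moves for Black: Kh6, Kg5, Kh4, Kg4.
Black has 4 legal moves and is not in check → neither.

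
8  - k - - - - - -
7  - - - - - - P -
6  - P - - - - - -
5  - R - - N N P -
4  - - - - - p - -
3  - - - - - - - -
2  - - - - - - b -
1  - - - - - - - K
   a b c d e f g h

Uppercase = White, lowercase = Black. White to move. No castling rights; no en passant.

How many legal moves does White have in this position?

3

White to move; king on h1.
In check: yes, from the black bishop on g2.
Legal moves: Kh2, Kxg2, Kg1.
Count: 3.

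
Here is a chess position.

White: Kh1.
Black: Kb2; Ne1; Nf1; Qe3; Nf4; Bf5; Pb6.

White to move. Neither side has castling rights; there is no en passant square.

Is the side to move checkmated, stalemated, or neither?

stalemate

White to move; white king on h1.
In check: no.
King squares — g1: attacked by Qe3; g2: attacked by Ne1; h2: attacked by Nf1.
Legal moves for White: none.
Not in check and no legal moves → stalemate.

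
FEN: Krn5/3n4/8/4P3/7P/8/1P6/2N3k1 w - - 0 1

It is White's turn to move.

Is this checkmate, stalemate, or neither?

White to move; white king on a8.
In check: yes, from the black rook on b8.
King squares — a7: attacked by Nc8; b7: attacked by Rb8; b8: attacked by Nd7.
Legal moves for White: none.
In check with no legal moves → checkmate.

checkmate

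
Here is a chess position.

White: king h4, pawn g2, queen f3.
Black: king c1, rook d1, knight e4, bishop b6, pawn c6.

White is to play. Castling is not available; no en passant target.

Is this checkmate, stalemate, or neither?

neither

White to move; white king on h4.
In check: no.
Legal moves for White include: Kh5, Kg4, Kh3, Qf8, Qf7, Qf6, Qh5, Qf5, Qg4, Qf4+, Qxe4, Qh3, Qg3, Qe3+, Qd3, Qc3+, Qb3, Qa3+, ... (list truncated; more exist).
White has legal moves and is not in check → neither.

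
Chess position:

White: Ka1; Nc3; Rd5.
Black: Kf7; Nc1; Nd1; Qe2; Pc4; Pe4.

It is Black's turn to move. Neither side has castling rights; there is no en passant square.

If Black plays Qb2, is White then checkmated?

yes

After Qb2: white king on a1; in check: yes, from the black queen on b2.
King squares — b1: attacked by Qb2; a2: attacked by Nc1; b2: attacked by Nd1.
White has no legal moves → checkmate.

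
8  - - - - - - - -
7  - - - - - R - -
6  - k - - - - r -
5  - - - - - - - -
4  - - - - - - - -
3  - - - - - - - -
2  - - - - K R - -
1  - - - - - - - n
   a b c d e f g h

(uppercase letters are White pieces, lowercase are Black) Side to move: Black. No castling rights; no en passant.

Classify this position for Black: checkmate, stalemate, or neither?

Black to move; black king on b6.
In check: no.
Legal moves for Black include: Rg8, Rg7, Rh6, Rf6, Re6+, Rd6, Rc6, Rg5, Rg4, Rg3, Rg2, Rg1, Kc6, Ka6, Kc5, Kb5, Ka5, Ng3+, ... (list truncated; more exist).
Black has legal moves and is not in check → neither.

neither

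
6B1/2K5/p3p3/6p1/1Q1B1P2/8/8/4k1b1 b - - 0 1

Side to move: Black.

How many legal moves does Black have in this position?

Black to move; king on e1.
In check: yes, from the white queen on b4.
Legal moves: Ke2, Kf1, Kd1.
Count: 3.

3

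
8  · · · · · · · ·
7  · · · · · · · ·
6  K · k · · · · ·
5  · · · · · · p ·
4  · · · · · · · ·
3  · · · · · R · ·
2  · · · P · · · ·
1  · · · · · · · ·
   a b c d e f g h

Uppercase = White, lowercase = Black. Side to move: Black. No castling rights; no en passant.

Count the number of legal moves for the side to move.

6

Black to move; king on c6.
In check: no.
Legal moves: Kd7, Kc7, Kd6, Kd5, Kc5, g4.
Count: 6.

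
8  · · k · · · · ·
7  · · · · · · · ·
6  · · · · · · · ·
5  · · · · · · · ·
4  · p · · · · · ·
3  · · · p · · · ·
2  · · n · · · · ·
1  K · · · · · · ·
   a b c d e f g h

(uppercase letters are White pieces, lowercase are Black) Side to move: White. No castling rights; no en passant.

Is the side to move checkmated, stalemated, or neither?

White to move; white king on a1.
In check: yes, from the black knight on c2.
Legal moves for White: Kb2, Ka2, Kb1.
White is in check but has 3 legal moves → neither.

neither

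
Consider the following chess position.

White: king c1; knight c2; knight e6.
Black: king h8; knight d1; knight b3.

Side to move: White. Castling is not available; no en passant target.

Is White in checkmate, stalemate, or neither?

neither

White to move; white king on c1.
In check: yes, from the black knight on b3.
King squares — b1: available; d1: available; b2: attacked by Nd1; c2: own knight; d2: attacked by Nb3.
Legal moves for White: Kxd1, Kb1.
White is in check but has 2 legal moves → neither.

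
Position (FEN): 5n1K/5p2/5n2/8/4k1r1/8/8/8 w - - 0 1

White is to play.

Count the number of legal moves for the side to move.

White to move; king on h8.
In check: no.
Legal moves: none.
Count: 0.

0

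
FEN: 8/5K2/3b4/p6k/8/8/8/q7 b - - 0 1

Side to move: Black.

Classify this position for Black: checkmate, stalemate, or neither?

Black to move; black king on h5.
In check: no.
Legal moves for Black include: Bf8, Bb8, Be7, Bc7, Be5, Bc5, Bf4, Bb4, Bg3, Ba3, Bh2, Kh6, Kg5, Kh4, Kg4, Qh8, Qg7+, Qf6+, ... (list truncated; more exist).
Black has legal moves and is not in check → neither.

neither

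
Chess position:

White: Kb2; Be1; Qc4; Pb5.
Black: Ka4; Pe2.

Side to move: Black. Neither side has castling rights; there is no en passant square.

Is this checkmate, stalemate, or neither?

Black to move; black king on a4.
In check: yes, from the white queen on c4.
King squares — a3: attacked by Kb2; b3: attacked by Kb2; b4: attacked by Be1; a5: attacked by Be1; b5: attacked by Qc4.
Legal moves for Black: none.
In check with no legal moves → checkmate.

checkmate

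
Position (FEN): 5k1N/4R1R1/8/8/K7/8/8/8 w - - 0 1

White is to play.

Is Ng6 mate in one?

After Ng6: black king on f8; in check: yes, from the white knight on g6.
King squares — e7: attacked by Ng6; f7: attacked by Re7; g7: attacked by Re7; e8: attacked by Re7; g8: attacked by Rg7.
Black has no legal moves → checkmate.

yes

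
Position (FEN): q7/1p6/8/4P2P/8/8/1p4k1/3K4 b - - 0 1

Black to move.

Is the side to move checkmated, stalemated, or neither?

Black to move; black king on g2.
In check: no.
Legal moves for Black include: Qh8, Qg8, Qf8, Qe8, Qd8+, Qc8, Qb8, Qa7, Qa6, Qa5, Qa4+, Qa3, Qa2, Qa1+, Kh3, Kg3, Kf3, Kh2, ... (list truncated; more exist).
Black has legal moves and is not in check → neither.

neither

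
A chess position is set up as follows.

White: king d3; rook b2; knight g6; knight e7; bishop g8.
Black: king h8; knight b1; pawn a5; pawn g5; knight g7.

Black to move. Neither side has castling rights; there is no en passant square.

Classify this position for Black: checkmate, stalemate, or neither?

Black to move; black king on h8.
In check: yes, from the white knight on g6.
King squares — g7: own knight; h7: attacked by Bg8; g8: attacked by Ne7.
Legal moves for Black: none.
In check with no legal moves → checkmate.

checkmate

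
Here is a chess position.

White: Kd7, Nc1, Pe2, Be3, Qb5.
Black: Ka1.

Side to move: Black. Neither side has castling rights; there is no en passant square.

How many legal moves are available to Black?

Black to move; king on a1.
In check: no.
Legal moves: none.
Count: 0.

0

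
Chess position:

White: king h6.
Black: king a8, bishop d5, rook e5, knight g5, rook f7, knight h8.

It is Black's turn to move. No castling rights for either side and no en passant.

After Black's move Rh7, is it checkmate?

After Rh7: white king on h6; in check: yes, from the black rook on h7.
King squares — g5: attacked by Re5; h5: attacked by Rh7; g6: attacked by Nh8; g7: attacked by Rh7; h7: attacked by Ng5.
White has no legal moves → checkmate.

yes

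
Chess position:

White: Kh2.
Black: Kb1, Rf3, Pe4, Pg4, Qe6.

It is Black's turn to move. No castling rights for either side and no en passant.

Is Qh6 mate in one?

After Qh6: white king on h2; in check: yes, from the black queen on h6.
White has 2 legal replies: Kg2, Kg1.
In check but a legal move exists → not checkmate.

no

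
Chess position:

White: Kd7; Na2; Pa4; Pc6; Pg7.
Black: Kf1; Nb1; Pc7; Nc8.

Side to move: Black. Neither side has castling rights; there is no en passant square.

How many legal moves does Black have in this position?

12

Black to move; king on f1.
In check: no.
Legal moves: Ne7, Na7, Nd6, Nb6+, Kg2, Kf2, Ke2, Kg1, Ke1, Nc3, Na3, Nd2.
Count: 12.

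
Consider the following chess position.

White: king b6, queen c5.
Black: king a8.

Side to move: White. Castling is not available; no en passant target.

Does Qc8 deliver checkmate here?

yes

After Qc8: black king on a8; in check: yes, from the white queen on c8.
King squares — a7: attacked by Kb6; b7: attacked by Kb6; b8: attacked by Qc8.
Black has no legal moves → checkmate.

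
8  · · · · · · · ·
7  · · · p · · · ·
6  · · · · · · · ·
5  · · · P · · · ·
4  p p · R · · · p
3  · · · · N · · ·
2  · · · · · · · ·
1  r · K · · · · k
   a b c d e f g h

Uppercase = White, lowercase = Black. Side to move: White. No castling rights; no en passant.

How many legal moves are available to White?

White to move; king on c1.
In check: yes, from the black rook on a1.
Legal moves: Kd2, Kc2, Kb2.
Count: 3.

3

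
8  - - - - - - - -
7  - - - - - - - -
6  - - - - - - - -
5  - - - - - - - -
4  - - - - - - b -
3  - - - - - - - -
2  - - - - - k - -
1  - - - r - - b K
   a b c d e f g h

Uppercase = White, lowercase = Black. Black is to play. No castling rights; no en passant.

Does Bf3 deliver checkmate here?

After Bf3: white king on h1; in check: yes, from the black bishop on f3.
King squares — g1: attacked by Rd1; g2: attacked by Kf2; h2: attacked by Bg1.
White has no legal moves → checkmate.

yes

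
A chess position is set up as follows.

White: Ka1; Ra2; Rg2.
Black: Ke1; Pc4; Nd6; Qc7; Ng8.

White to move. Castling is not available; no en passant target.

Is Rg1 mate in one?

yes

After Rg1: black king on e1; in check: yes, from the white rook on g1.
King squares — d1: attacked by Rg1; f1: attacked by Rg1; d2: attacked by Ra2; e2: attacked by Ra2; f2: attacked by Ra2.
Black has no legal moves → checkmate.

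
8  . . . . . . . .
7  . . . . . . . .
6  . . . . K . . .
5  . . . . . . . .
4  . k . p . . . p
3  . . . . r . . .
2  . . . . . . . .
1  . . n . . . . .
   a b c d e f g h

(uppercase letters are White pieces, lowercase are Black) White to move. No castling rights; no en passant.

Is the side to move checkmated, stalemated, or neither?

neither

White to move; white king on e6.
In check: yes, from the black rook on e3.
Legal moves for White: Kf7, Kd7, Kf6, Kd6, Kf5, Kd5.
White is in check but has 6 legal moves → neither.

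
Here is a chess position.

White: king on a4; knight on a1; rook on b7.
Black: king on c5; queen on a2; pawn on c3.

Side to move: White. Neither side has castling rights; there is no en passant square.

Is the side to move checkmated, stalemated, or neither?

White to move; white king on a4.
In check: yes, from the black queen on a2.
King squares — a3: attacked by Qa2; b3: attacked by Qa2; b4: attacked by Kc5; a5: attacked by Qa2; b5: attacked by Kc5.
Legal moves for White: none.
In check with no legal moves → checkmate.

checkmate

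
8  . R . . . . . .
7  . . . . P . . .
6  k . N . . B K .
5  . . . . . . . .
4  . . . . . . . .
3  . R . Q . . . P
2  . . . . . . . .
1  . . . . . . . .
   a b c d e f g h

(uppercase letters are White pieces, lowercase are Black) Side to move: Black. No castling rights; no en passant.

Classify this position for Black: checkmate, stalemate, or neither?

Black to move; black king on a6.
In check: yes, from the white queen on d3.
King squares — a5: attacked by Nc6; b5: attacked by Rb3; b6: attacked by Rb3; a7: attacked by Nc6; b7: attacked by Rb3.
Legal moves for Black: none.
In check with no legal moves → checkmate.

checkmate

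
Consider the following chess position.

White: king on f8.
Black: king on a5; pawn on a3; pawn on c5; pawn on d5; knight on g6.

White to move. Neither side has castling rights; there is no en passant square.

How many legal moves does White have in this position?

4

White to move; king on f8.
In check: yes, from the black knight on g6.
Legal moves: Kg8, Ke8, Kg7, Kf7.
Count: 4.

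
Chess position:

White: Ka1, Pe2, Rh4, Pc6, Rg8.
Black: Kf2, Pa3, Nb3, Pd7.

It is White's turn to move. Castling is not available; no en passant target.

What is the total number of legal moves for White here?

White to move; king on a1.
In check: yes, from the black knight on b3.
Legal moves: Ka2, Kb1.
Count: 2.

2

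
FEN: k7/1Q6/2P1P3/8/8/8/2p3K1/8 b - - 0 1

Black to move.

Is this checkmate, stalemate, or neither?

checkmate

Black to move; black king on a8.
In check: yes, from the white queen on b7.
King squares — a7: attacked by Qb7; b7: attacked by Pc6; b8: attacked by Qb7.
Legal moves for Black: none.
In check with no legal moves → checkmate.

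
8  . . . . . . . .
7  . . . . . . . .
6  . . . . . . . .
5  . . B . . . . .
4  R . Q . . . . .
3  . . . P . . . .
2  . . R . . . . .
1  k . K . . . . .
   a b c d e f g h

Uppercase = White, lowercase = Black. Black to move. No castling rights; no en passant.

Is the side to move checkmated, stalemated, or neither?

checkmate

Black to move; black king on a1.
In check: yes, from the white rook on a4.
King squares — b1: attacked by Kc1; a2: attacked by Rc2; b2: attacked by Kc1.
Legal moves for Black: none.
In check with no legal moves → checkmate.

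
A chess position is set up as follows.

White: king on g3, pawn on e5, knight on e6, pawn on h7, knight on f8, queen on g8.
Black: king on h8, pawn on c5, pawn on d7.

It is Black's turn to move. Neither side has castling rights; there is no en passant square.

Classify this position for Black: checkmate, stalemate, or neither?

checkmate

Black to move; black king on h8.
In check: yes, from the white queen on g8.
King squares — g7: attacked by Ne6; h7: attacked by Nf8; g8: attacked by Ph7.
Legal moves for Black: none.
In check with no legal moves → checkmate.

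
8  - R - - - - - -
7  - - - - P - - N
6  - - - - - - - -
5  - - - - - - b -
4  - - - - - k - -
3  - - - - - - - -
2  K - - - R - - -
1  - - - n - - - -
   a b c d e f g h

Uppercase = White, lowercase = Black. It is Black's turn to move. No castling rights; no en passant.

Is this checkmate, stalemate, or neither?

neither

Black to move; black king on f4.
In check: no.
Legal moves for Black: Bxe7, Bh6, Bf6, Bh4, Kf5, Kg4, Kg3, Kf3, Ne3, Nc3+, Nf2, Nb2.
Black has 12 legal moves and is not in check → neither.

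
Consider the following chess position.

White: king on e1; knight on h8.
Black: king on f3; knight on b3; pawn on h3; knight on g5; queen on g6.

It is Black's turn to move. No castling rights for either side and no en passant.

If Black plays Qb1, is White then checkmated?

yes

After Qb1: white king on e1; in check: yes, from the black queen on b1.
King squares — d1: attacked by Qb1; f1: attacked by Qb1; d2: attacked by Nb3; e2: attacked by Kf3; f2: attacked by Kf3.
White has no legal moves → checkmate.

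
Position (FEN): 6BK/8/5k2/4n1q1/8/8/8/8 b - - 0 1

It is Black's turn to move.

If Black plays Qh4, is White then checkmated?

After Qh4: white king on h8; in check: yes, from the black queen on h4.
White has 1 legal reply: Bh7.
In check but a legal move exists → not checkmate.

no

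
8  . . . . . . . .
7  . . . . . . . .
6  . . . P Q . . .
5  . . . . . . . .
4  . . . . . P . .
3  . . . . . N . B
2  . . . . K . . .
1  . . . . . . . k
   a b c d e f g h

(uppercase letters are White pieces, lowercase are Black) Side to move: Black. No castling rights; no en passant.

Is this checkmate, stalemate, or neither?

stalemate

Black to move; black king on h1.
In check: no.
King squares — g1: attacked by Nf3; g2: attacked by Bh3; h2: attacked by Nf3.
Legal moves for Black: none.
Not in check and no legal moves → stalemate.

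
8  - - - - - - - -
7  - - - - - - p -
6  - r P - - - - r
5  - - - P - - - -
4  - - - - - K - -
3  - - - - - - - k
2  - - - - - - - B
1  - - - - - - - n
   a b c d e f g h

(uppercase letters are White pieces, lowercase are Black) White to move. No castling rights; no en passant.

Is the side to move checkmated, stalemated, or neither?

White to move; white king on f4.
In check: no.
Legal moves for White: Kg5, Kf5, Ke5, Ke4, Kf3, Ke3, Bg3, Bg1, c7, d6.
White has 10 legal moves and is not in check → neither.

neither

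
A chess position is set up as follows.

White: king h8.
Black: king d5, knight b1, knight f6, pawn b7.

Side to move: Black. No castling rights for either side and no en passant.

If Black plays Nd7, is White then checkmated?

After Nd7: white king on h8; in check: no.
White is not in check, so this cannot be checkmate.

no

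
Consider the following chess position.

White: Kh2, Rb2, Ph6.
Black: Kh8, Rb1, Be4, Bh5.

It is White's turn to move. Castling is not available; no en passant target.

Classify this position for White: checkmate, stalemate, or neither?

White to move; white king on h2.
In check: no.
Legal moves for White: Kh3, Kg3, Rb8+, Rb7, Rb6, Rb5, Rb4, Rb3, Rg2, Rf2, Re2, Rd2, Rc2, Ra2, Rxb1, h7.
White has 16 legal moves and is not in check → neither.

neither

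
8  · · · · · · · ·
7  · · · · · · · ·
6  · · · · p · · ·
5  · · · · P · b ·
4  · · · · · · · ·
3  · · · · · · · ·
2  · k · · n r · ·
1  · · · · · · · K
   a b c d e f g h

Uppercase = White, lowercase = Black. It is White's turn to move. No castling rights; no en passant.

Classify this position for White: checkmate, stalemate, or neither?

stalemate

White to move; white king on h1.
In check: no.
King squares — g1: attacked by Ne2; g2: attacked by Rf2; h2: attacked by Rf2.
Legal moves for White: none.
Not in check and no legal moves → stalemate.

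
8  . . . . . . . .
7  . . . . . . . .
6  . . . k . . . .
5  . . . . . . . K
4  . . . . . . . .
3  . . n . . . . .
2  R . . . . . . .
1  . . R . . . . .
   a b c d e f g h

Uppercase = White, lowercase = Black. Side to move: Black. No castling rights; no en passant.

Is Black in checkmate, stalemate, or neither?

neither

Black to move; black king on d6.
In check: no.
Legal moves for Black: Ke7, Kd7, Kc7, Ke6, Kc6, Ke5, Kd5, Kc5, Nd5, Nb5, Ne4, Na4, Ne2, Nxa2, Nd1, Nb1.
Black has 16 legal moves and is not in check → neither.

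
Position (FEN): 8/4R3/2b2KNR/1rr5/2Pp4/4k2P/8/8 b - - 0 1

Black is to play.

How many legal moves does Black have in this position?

Black to move; king on e3.
In check: yes, from the white rook on e7.
Legal moves: Kf3, Kd3, Kf2, Kd2, Be4, Re5.
Count: 6.

6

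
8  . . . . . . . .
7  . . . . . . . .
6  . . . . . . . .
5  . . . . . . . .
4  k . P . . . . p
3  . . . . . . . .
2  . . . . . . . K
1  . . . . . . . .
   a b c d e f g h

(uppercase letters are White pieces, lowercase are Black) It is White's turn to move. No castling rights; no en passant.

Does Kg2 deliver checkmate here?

no

After Kg2: black king on a4; in check: no.
Black is not in check, so this cannot be checkmate.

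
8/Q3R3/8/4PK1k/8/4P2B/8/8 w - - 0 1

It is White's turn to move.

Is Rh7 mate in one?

After Rh7: black king on h5; in check: yes, from the white rook on h7.
King squares — g4: attacked by Bh3; h4: attacked by Rh7; g5: attacked by Kf5; g6: attacked by Kf5; h6: attacked by Rh7.
Black has no legal moves → checkmate.

yes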